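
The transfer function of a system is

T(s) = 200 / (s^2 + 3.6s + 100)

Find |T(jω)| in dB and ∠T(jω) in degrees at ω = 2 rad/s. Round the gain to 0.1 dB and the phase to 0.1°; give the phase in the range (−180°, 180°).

At s = jω = j2:
quadratic: (j2)² + 3.6·j2 + 100 = 96 + j7.2 → |·| ≈ 96.27, ∠ ≈ 4.29°
|T| = 200 / 96.27 ≈ 2.0775
Gain = 20 log₁₀(2.0775) ≈ 6.35 dB
∠T = 0.00° − 4.29° = -4.29°

6.4 dB, -4.3°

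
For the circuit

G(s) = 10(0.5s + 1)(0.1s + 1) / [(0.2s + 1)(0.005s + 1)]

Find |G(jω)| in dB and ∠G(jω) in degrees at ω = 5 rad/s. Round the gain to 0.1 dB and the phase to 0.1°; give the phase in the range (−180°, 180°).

26.6 dB, 48.3°

At ω = 5 rad/s:
zero (1 + j5·0.5) = 1 + j2.5 → |·| ≈ 2.6926, ∠ ≈ 68.20°
zero (1 + j5·0.1) = 1 + j0.5 → |·| ≈ 1.118, ∠ ≈ 26.57°
pole (1 + j5·0.2) = 1 + j1 → |·| ≈ 1.4142, ∠ ≈ 45.00°
pole (1 + j5·0.005) = 1 + j0.025 → |·| ≈ 1.0003, ∠ ≈ 1.43°
|G| = 10 · 2.6926 · 1.118 / (1.4142 · 1.0003) ≈ 21.28
Gain = 20 log₁₀(21.28) ≈ 26.56 dB
∠G = (68.20° + 26.57°) − (45.00° + 1.43°) = 48.34°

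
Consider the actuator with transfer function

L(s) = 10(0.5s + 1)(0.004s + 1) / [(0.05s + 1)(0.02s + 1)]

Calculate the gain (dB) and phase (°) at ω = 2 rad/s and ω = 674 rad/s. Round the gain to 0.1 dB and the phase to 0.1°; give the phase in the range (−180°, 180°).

ω = 2: 23.0 dB, 37.5°; ω = 674: 26.6 dB, -14.6°

At ω = 2 rad/s:
zero (1 + j2·0.5) = 1 + j1 → |·| ≈ 1.4142, ∠ ≈ 45.00°
zero (1 + j2·0.004) = 1 + j0.008 → |·| ≈ 1, ∠ ≈ 0.46°
pole (1 + j2·0.05) = 1 + j0.1 → |·| ≈ 1.005, ∠ ≈ 5.71°
pole (1 + j2·0.02) = 1 + j0.04 → |·| ≈ 1.0008, ∠ ≈ 2.29°
|L| = 10 · 1.4142 · 1 / (1.005 · 1.0008) ≈ 14.06
Gain = 20 log₁₀(14.06) ≈ 22.96 dB
∠L = (45.00° + 0.46°) − (5.71° + 2.29°) = 37.46°

At ω = 674 rad/s:
zero (1 + j674·0.5) = 1 + j337 → |·| ≈ 337, ∠ ≈ 89.83°
zero (1 + j674·0.004) = 1 + j2.696 → |·| ≈ 2.8755, ∠ ≈ 69.65°
pole (1 + j674·0.05) = 1 + j33.7 → |·| ≈ 33.715, ∠ ≈ 88.30°
pole (1 + j674·0.02) = 1 + j13.48 → |·| ≈ 13.517, ∠ ≈ 85.76°
|L| = 10 · 337 · 2.8755 / (33.715 · 13.517) ≈ 21.264
Gain = 20 log₁₀(21.264) ≈ 26.55 dB
∠L = (89.83° + 69.65°) − (88.30° + 85.76°) = -14.58°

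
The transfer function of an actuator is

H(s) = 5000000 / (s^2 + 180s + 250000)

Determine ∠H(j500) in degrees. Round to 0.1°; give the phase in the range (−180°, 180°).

At s = jω = j500:
quadratic: (j500)² + 180·j500 + 250000 = 0 + j90000 → |·| ≈ 90000, ∠ ≈ 90.00°
∠H = 0.00° − 90.00° = -90.00°

-90.0°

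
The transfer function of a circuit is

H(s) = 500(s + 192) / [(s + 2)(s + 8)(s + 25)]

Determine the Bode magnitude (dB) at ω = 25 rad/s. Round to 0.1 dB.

At s = jω = j25:
zero (s+192): 192 + j25 → |·| = √(192²+25²) = √37489 ≈ 193.62, ∠ = arctan(25/192) ≈ 7.42°
pole (s+2): 2 + j25 → |·| = √(2²+25²) = √629 ≈ 25.08, ∠ = arctan(25/2) ≈ 85.43°
pole (s+8): 8 + j25 → |·| = √(8²+25²) = √689 ≈ 26.249, ∠ = arctan(25/8) ≈ 72.26°
pole (s+25): 25 + j25 → |·| = √(25²+25²) = √1250 ≈ 35.355, ∠ = arctan(25/25) ≈ 45.00°
|H| = 500 · 193.62 / 23275 ≈ 4.1594
Gain = 20 log₁₀(4.1594) ≈ 12.38 dB

12.4 dB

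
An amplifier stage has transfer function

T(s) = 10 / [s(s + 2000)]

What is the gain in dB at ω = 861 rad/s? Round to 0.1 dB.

-105.5 dB

At s = jω = j861:
pole (s+2000): 2000 + j861 → |·| = √(2000²+861²) = √4741321 ≈ 2177.5, ∠ = arctan(861/2000) ≈ 23.29°
pole at origin: |s| = 861, ∠ = 90.00° (in denominator)
|T| = 10 / 1.8748e+06 ≈ 5.3339e-06
Gain = 20 log₁₀(5.3339e-06) ≈ -105.46 dB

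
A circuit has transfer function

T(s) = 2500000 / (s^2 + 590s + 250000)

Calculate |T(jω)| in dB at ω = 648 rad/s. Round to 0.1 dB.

15.5 dB

At s = jω = j648:
quadratic: (j648)² + 590·j648 + 250000 = -169904 + j382320 → |·| ≈ 4.1837e+05, ∠ ≈ 113.96°
|T| = 2500000 / 4.1837e+05 ≈ 5.9756
Gain = 20 log₁₀(5.9756) ≈ 15.53 dB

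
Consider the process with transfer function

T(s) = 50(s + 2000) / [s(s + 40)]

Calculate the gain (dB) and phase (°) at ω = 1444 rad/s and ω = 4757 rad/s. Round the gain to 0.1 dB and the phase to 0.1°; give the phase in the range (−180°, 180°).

ω = 1444: -24.6 dB, -142.6°; ω = 4757: -38.9 dB, -112.3°

At s = jω = j1444:
zero (s+2000): 2000 + j1444 → |·| = √(2000²+1444²) = √6085136 ≈ 2466.8, ∠ = arctan(1444/2000) ≈ 35.83°
pole (s+40): 40 + j1444 → |·| = √(40²+1444²) = √2086736 ≈ 1444.6, ∠ = arctan(1444/40) ≈ 88.41°
pole at origin: |s| = 1444, ∠ = 90.00° (in denominator)
|T| = 50 · 2466.8 / 2.086e+06 ≈ 0.059128
Gain = 20 log₁₀(0.059128) ≈ -24.56 dB
∠T = 35.83° − 178.41° = -142.58°

At s = jω = j4757:
zero (s+2000): 2000 + j4757 → |·| = √(2000²+4757²) = √26629049 ≈ 5160.3, ∠ = arctan(4757/2000) ≈ 67.20°
pole (s+40): 40 + j4757 → |·| = √(40²+4757²) = √22630649 ≈ 4757.2, ∠ = arctan(4757/40) ≈ 89.52°
pole at origin: |s| = 4757, ∠ = 90.00° (in denominator)
|T| = 50 · 5160.3 / 2.263e+07 ≈ 0.011401
Gain = 20 log₁₀(0.011401) ≈ -38.86 dB
∠T = 67.20° − 179.52° = -112.32°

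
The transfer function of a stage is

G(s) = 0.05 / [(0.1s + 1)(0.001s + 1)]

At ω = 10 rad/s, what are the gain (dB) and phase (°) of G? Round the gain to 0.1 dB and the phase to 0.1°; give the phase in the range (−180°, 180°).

At ω = 10 rad/s:
pole (1 + j10·0.1) = 1 + j1 → |·| ≈ 1.4142, ∠ ≈ 45.00°
pole (1 + j10·0.001) = 1 + j0.01 → |·| ≈ 1, ∠ ≈ 0.57°
|G| = 0.05 · 1 / (1.4142 · 1) ≈ 0.035356
Gain = 20 log₁₀(0.035356) ≈ -29.03 dB
∠G = (0°) − (45.00° + 0.57°) = -45.57°

-29.0 dB, -45.6°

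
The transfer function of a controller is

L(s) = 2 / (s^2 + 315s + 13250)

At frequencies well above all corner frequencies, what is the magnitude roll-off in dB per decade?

Each pole contributes −20 dB/decade at high frequency; each zero contributes +20 dB/decade.
Net: 0 zero(s) − 2 pole(s) → -40 dB/decade.

-40 dB/decade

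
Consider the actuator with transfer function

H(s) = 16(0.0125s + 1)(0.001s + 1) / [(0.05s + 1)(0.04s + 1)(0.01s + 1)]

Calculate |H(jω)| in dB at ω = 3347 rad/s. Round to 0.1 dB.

At ω = 3347 rad/s:
zero (1 + j3347·0.0125) = 1 + j41.8375 → |·| ≈ 41.849, ∠ ≈ 88.63°
zero (1 + j3347·0.001) = 1 + j3.347 → |·| ≈ 3.4932, ∠ ≈ 73.37°
pole (1 + j3347·0.05) = 1 + j167.35 → |·| ≈ 167.35, ∠ ≈ 89.66°
pole (1 + j3347·0.04) = 1 + j133.88 → |·| ≈ 133.88, ∠ ≈ 89.57°
pole (1 + j3347·0.01) = 1 + j33.47 → |·| ≈ 33.485, ∠ ≈ 88.29°
|H| = 16 · 41.849 · 3.4932 / (167.35 · 133.88 · 33.485) ≈ 0.0031177
Gain = 20 log₁₀(0.0031177) ≈ -50.12 dB

-50.1 dB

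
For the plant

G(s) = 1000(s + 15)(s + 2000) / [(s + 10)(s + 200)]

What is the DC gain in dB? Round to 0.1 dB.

G(0) = 1000·15·2000 / (10·200) = 15000
20 log₁₀(15000) ≈ 83.52 dB

83.5 dB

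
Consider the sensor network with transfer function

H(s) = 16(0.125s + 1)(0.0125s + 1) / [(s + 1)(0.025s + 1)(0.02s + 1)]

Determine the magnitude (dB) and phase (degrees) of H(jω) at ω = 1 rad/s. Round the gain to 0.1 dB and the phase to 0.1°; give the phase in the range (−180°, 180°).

21.1 dB, -39.7°

At ω = 1 rad/s:
zero (1 + j1·0.125) = 1 + j0.125 → |·| ≈ 1.0078, ∠ ≈ 7.13°
zero (1 + j1·0.0125) = 1 + j0.0125 → |·| ≈ 1.0001, ∠ ≈ 0.72°
pole (1 + j1·1) = 1 + j1 → |·| ≈ 1.4142, ∠ ≈ 45.00°
pole (1 + j1·0.025) = 1 + j0.025 → |·| ≈ 1.0003, ∠ ≈ 1.43°
pole (1 + j1·0.02) = 1 + j0.02 → |·| ≈ 1.0002, ∠ ≈ 1.15°
|H| = 16 · 1.0078 · 1.0001 / (1.4142 · 1.0003 · 1.0002) ≈ 11.398
Gain = 20 log₁₀(11.398) ≈ 21.14 dB
∠H = (7.13° + 0.72°) − (45.00° + 1.43° + 1.15°) = -39.73°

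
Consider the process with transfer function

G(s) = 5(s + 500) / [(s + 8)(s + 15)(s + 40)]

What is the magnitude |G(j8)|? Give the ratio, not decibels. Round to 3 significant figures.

At s = jω = j8:
zero (s+500): 500 + j8 → |·| = √(500²+8²) = √250064 ≈ 500.06, ∠ = arctan(8/500) ≈ 0.92°
pole (s+8): 8 + j8 → |·| = √(8²+8²) = √128 ≈ 11.314, ∠ = arctan(8/8) ≈ 45.00°
pole (s+15): 15 + j8 → |·| = √(15²+8²) = √289 ≈ 17, ∠ = arctan(8/15) ≈ 28.07°
pole (s+40): 40 + j8 → |·| = √(40²+8²) = √1664 ≈ 40.792, ∠ = arctan(8/40) ≈ 11.31°
|G| = 5 · 500.06 / 7845.9 ≈ 0.31868

0.319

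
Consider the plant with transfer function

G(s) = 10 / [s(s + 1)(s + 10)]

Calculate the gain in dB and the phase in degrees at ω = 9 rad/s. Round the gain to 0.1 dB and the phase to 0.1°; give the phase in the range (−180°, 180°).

-40.8 dB, 144.4°

At s = jω = j9:
pole (s+1): 1 + j9 → |·| = √(1²+9²) = √82 ≈ 9.0554, ∠ = arctan(9/1) ≈ 83.66°
pole (s+10): 10 + j9 → |·| = √(10²+9²) = √181 ≈ 13.454, ∠ = arctan(9/10) ≈ 41.99°
pole at origin: |s| = 9, ∠ = 90.00° (in denominator)
|G| = 10 / 1096.5 ≈ 0.0091199
Gain = 20 log₁₀(0.0091199) ≈ -40.80 dB
∠G = 0.00° − 215.65° = -215.65° ≡ 144.35° (principal value)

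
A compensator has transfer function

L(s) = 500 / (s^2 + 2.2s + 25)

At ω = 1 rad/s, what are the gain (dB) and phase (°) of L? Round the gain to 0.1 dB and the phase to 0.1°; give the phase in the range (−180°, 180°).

26.3 dB, -5.2°

At s = jω = j1:
quadratic: (j1)² + 2.2·j1 + 25 = 24 + j2.2 → |·| ≈ 24.101, ∠ ≈ 5.24°
|L| = 500 / 24.101 ≈ 20.746
Gain = 20 log₁₀(20.746) ≈ 26.34 dB
∠L = 0.00° − 5.24° = -5.24°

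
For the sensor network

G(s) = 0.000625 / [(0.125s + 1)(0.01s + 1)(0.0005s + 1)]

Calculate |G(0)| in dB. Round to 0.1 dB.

G(0) = 0.000625 · 1 / 1 = 0.000625
20 log₁₀(0.000625) ≈ -64.08 dB

-64.1 dB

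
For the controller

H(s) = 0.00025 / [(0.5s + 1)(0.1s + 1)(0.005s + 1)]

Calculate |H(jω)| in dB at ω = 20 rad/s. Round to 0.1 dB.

At ω = 20 rad/s:
pole (1 + j20·0.5) = 1 + j10 → |·| ≈ 10.05, ∠ ≈ 84.29°
pole (1 + j20·0.1) = 1 + j2 → |·| ≈ 2.2361, ∠ ≈ 63.43°
pole (1 + j20·0.005) = 1 + j0.1 → |·| ≈ 1.005, ∠ ≈ 5.71°
|H| = 0.00025 · 1 / (10.05 · 2.2361 · 1.005) ≈ 1.1069e-05
Gain = 20 log₁₀(1.1069e-05) ≈ -99.12 dB

-99.1 dB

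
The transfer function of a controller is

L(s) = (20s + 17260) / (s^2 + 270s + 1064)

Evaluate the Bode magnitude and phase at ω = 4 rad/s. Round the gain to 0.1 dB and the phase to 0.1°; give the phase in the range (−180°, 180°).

Substitute s = j4:
Numerator: 20(j4) + 17260 = 17260 + j80
Denominator: (j4)^2 + 270(j4) + 1064 = 1048 + j1080
|N| = √(17260² + 80²) ≈ 17260, ∠N ≈ 0.27°
|D| = √(1048² + 1080²) ≈ 1504.9, ∠D ≈ 45.86°
|L| = 17260 / 1504.9 ≈ 11.469
Gain = 20 log₁₀(11.469) ≈ 21.19 dB
∠L = 0.27° − 45.86° = -45.59°

21.2 dB, -45.6°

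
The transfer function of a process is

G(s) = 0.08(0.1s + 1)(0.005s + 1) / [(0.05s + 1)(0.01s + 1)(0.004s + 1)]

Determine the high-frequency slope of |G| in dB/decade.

-20 dB/decade

Each pole contributes −20 dB/decade at high frequency; each zero contributes +20 dB/decade.
Net: 2 zero(s) − 3 pole(s) → -20 dB/decade.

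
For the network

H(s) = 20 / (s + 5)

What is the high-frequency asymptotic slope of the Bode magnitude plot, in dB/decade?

-20 dB/decade

Each pole contributes −20 dB/decade at high frequency; each zero contributes +20 dB/decade.
Net: 0 zero(s) − 1 pole(s) → -20 dB/decade.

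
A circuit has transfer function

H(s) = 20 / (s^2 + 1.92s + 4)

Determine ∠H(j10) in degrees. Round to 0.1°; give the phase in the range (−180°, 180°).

-168.7°

At s = jω = j10:
quadratic: (j10)² + 1.92·j10 + 4 = -96 + j19.2 → |·| ≈ 97.901, ∠ ≈ 168.69°
∠H = 0.00° − 168.69° = -168.69°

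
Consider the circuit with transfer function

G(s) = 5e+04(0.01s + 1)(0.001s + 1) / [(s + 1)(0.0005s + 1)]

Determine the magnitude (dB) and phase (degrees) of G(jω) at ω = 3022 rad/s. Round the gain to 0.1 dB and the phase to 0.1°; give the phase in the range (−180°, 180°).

58.9 dB, 13.3°

At ω = 3022 rad/s:
zero (1 + j3022·0.01) = 1 + j30.22 → |·| ≈ 30.237, ∠ ≈ 88.10°
zero (1 + j3022·0.001) = 1 + j3.022 → |·| ≈ 3.1832, ∠ ≈ 71.69°
pole (1 + j3022·1) = 1 + j3022 → |·| ≈ 3022, ∠ ≈ 89.98°
pole (1 + j3022·0.0005) = 1 + j1.511 → |·| ≈ 1.8119, ∠ ≈ 56.50°
|G| = 5e+04 · 30.237 · 3.1832 / (3022 · 1.8119) ≈ 878.91
Gain = 20 log₁₀(878.91) ≈ 58.88 dB
∠G = (88.10° + 71.69°) − (89.98° + 56.50°) = 13.31°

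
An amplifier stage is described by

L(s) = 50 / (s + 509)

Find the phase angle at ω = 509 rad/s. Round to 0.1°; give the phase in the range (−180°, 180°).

-45.0°

At s = jω = j509:
pole (s+509): 509 + j509 → |·| = √(509²+509²) = √518162 ≈ 719.83, ∠ = arctan(509/509) ≈ 45.00°
∠L = 0.00° − 45.00° = -45.00°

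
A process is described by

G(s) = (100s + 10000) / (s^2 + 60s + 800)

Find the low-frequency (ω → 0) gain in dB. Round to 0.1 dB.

G(0) = 10000 / 800 = 12.5
20 log₁₀(12.5) ≈ 21.94 dB

21.9 dB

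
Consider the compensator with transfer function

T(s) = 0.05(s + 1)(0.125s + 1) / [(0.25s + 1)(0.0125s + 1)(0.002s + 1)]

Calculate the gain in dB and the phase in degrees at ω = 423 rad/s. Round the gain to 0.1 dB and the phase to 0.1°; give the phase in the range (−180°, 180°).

At ω = 423 rad/s:
zero (1 + j423·1) = 1 + j423 → |·| ≈ 423, ∠ ≈ 89.86°
zero (1 + j423·0.125) = 1 + j52.875 → |·| ≈ 52.884, ∠ ≈ 88.92°
pole (1 + j423·0.25) = 1 + j105.75 → |·| ≈ 105.75, ∠ ≈ 89.46°
pole (1 + j423·0.0125) = 1 + j5.2875 → |·| ≈ 5.3812, ∠ ≈ 79.29°
pole (1 + j423·0.002) = 1 + j0.846 → |·| ≈ 1.3099, ∠ ≈ 40.23°
|T| = 0.05 · 423 · 52.884 / (105.75 · 5.3812 · 1.3099) ≈ 1.5005
Gain = 20 log₁₀(1.5005) ≈ 3.52 dB
∠T = (89.86° + 88.92°) − (89.46° + 79.29° + 40.23°) = -30.20°

3.5 dB, -30.2°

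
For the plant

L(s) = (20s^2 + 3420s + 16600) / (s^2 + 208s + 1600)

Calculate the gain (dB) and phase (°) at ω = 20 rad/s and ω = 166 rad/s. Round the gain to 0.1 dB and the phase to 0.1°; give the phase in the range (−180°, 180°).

Substitute s = j20:
Numerator: 20(j20)^2 + 3420(j20) + 16600 = 8600 + j68400
Denominator: (j20)^2 + 208(j20) + 1600 = 1200 + j4160
|N| = √(8600² + 68400²) ≈ 68939, ∠N ≈ 82.83°
|D| = √(1200² + 4160²) ≈ 4329.6, ∠D ≈ 73.91°
|L| = 68939 / 4329.6 ≈ 15.923
Gain = 20 log₁₀(15.923) ≈ 24.04 dB
∠L = 82.83° − 73.91° = 8.92°

Substitute s = j166:
Numerator: 20(j166)^2 + 3420(j166) + 16600 = -534520 + j567720
Denominator: (j166)^2 + 208(j166) + 1600 = -25956 + j34528
|N| = √(534520² + 567720²) ≈ 7.7975e+05, ∠N ≈ 133.27°
|D| = √(25956² + 34528²) ≈ 43196, ∠D ≈ 126.93°
|L| = 7.7975e+05 / 43196 ≈ 18.051
Gain = 20 log₁₀(18.051) ≈ 25.13 dB
∠L = 133.27° − 126.93° = 6.34°

ω = 20: 24.0 dB, 8.9°; ω = 166: 25.1 dB, 6.3°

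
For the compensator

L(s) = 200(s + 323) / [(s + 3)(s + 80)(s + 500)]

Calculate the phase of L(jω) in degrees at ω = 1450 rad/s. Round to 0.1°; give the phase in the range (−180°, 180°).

-170.3°

At s = jω = j1450:
zero (s+323): 323 + j1450 → |·| = √(323²+1450²) = √2206829 ≈ 1485.5, ∠ = arctan(1450/323) ≈ 77.44°
pole (s+3): 3 + j1450 → |·| = √(3²+1450²) = √2102509 ≈ 1450, ∠ = arctan(1450/3) ≈ 89.88°
pole (s+80): 80 + j1450 → |·| = √(80²+1450²) = √2108900 ≈ 1452.2, ∠ = arctan(1450/80) ≈ 86.84°
pole (s+500): 500 + j1450 → |·| = √(500²+1450²) = √2352500 ≈ 1533.8, ∠ = arctan(1450/500) ≈ 70.97°
∠L = 77.44° − 247.69° = -170.25°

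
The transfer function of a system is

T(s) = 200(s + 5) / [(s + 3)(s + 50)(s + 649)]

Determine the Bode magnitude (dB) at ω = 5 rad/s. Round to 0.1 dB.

At s = jω = j5:
zero (s+5): 5 + j5 → |·| = √(5²+5²) = √50 ≈ 7.0711, ∠ = arctan(5/5) ≈ 45.00°
pole (s+3): 3 + j5 → |·| = √(3²+5²) = √34 ≈ 5.831, ∠ = arctan(5/3) ≈ 59.04°
pole (s+50): 50 + j5 → |·| = √(50²+5²) = √2525 ≈ 50.249, ∠ = arctan(5/50) ≈ 5.71°
pole (s+649): 649 + j5 → |·| = √(649²+5²) = √421226 ≈ 649.02, ∠ = arctan(5/649) ≈ 0.44°
|T| = 200 · 7.0711 / 1.9016e+05 ≈ 0.007437
Gain = 20 log₁₀(0.007437) ≈ -42.57 dB

-42.6 dB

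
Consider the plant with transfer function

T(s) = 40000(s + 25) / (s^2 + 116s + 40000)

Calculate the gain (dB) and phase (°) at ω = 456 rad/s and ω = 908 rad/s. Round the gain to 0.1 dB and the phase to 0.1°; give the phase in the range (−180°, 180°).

At s = jω = j456:
zero (s+25): 25 + j456 → |·| = √(25²+456²) = √208561 ≈ 456.68, ∠ = arctan(456/25) ≈ 86.86°
quadratic: (j456)² + 116·j456 + 40000 = -167936 + j52896 → |·| ≈ 1.7607e+05, ∠ ≈ 162.52°
|T| = 40000 · 456.68 / 1.7607e+05 ≈ 103.75
Gain = 20 log₁₀(103.75) ≈ 40.32 dB
∠T = 86.86° − 162.52° = -75.66°

At s = jω = j908:
zero (s+25): 25 + j908 → |·| = √(25²+908²) = √825089 ≈ 908.34, ∠ = arctan(908/25) ≈ 88.42°
quadratic: (j908)² + 116·j908 + 40000 = -784464 + j105328 → |·| ≈ 7.915e+05, ∠ ≈ 172.35°
|T| = 40000 · 908.34 / 7.915e+05 ≈ 45.905
Gain = 20 log₁₀(45.905) ≈ 33.24 dB
∠T = 88.42° − 172.35° = -83.93°

ω = 456: 40.3 dB, -75.7°; ω = 908: 33.2 dB, -83.9°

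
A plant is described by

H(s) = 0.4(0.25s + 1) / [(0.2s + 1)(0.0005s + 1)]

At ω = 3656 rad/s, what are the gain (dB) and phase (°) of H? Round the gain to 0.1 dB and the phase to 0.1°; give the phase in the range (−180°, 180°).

-12.4 dB, -61.3°

At ω = 3656 rad/s:
zero (1 + j3656·0.25) = 1 + j914 → |·| ≈ 914, ∠ ≈ 89.94°
pole (1 + j3656·0.2) = 1 + j731.2 → |·| ≈ 731.2, ∠ ≈ 89.92°
pole (1 + j3656·0.0005) = 1 + j1.828 → |·| ≈ 2.0836, ∠ ≈ 61.32°
|H| = 0.4 · 914 / (731.2 · 2.0836) ≈ 0.23997
Gain = 20 log₁₀(0.23997) ≈ -12.40 dB
∠H = (89.94°) − (89.92° + 61.32°) = -61.30°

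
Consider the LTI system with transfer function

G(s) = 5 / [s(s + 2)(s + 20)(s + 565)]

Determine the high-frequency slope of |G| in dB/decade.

-80 dB/decade

Each pole contributes −20 dB/decade at high frequency; each zero contributes +20 dB/decade.
Net: 0 zero(s) − 4 pole(s) → -80 dB/decade.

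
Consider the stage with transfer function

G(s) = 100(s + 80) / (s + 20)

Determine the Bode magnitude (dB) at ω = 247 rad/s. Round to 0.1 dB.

At s = jω = j247:
zero (s+80): 80 + j247 → |·| = √(80²+247²) = √67409 ≈ 259.63, ∠ = arctan(247/80) ≈ 72.05°
pole (s+20): 20 + j247 → |·| = √(20²+247²) = √61409 ≈ 247.81, ∠ = arctan(247/20) ≈ 85.37°
|G| = 100 · 259.63 / 247.81 ≈ 104.77
Gain = 20 log₁₀(104.77) ≈ 40.40 dB

40.4 dB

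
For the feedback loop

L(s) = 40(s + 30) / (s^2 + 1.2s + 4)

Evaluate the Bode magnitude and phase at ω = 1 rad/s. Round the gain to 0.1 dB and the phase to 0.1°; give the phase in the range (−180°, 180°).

At s = jω = j1:
zero (s+30): 30 + j1 → |·| = √(30²+1²) = √901 ≈ 30.017, ∠ = arctan(1/30) ≈ 1.91°
quadratic: (j1)² + 1.2·j1 + 4 = 3 + j1.2 → |·| ≈ 3.2311, ∠ ≈ 21.80°
|L| = 40 · 30.017 / 3.2311 ≈ 371.6
Gain = 20 log₁₀(371.6) ≈ 51.40 dB
∠L = 1.91° − 21.80° = -19.89°

51.4 dB, -19.9°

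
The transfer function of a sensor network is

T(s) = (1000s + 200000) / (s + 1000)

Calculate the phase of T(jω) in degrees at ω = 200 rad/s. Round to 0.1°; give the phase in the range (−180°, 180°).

33.7°

Substitute s = j200:
Numerator: 1000(j200) + 200000 = 200000 + j200000
Denominator: (j200) + 1000 = 1000 + j200
|N| = √(200000² + 200000²) ≈ 2.8284e+05, ∠N ≈ 45.00°
|D| = √(1000² + 200²) ≈ 1019.8, ∠D ≈ 11.31°
∠T = 45.00° − 11.31° = 33.69°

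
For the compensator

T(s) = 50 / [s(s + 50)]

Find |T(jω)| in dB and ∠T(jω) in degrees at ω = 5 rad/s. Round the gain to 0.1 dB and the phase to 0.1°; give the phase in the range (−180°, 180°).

At s = jω = j5:
pole (s+50): 50 + j5 → |·| = √(50²+5²) = √2525 ≈ 50.249, ∠ = arctan(5/50) ≈ 5.71°
pole at origin: |s| = 5, ∠ = 90.00° (in denominator)
|T| = 50 / 251.25 ≈ 0.199
Gain = 20 log₁₀(0.199) ≈ -14.02 dB
∠T = 0.00° − 95.71° = -95.71°

-14.0 dB, -95.7°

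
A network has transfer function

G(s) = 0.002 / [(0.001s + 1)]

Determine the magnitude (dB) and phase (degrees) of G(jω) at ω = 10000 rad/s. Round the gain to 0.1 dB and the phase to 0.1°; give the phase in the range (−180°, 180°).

-74.0 dB, -84.3°

At ω = 10000 rad/s:
pole (1 + j10000·0.001) = 1 + j10 → |·| ≈ 10.05, ∠ ≈ 84.29°
|G| = 0.002 · 1 / (10.05) ≈ 0.000199
Gain = 20 log₁₀(0.000199) ≈ -74.02 dB
∠G = (0°) − (84.29°) = -84.29°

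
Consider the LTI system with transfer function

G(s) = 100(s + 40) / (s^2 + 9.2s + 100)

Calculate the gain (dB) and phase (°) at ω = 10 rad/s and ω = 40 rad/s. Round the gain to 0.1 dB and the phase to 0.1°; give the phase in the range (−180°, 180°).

ω = 10: 33.0 dB, -76.0°; ω = 40: 11.3 dB, -121.2°

At s = jω = j10:
zero (s+40): 40 + j10 → |·| = √(40²+10²) = √1700 ≈ 41.231, ∠ = arctan(10/40) ≈ 14.04°
quadratic: (j10)² + 9.2·j10 + 100 = 0 + j92 → |·| ≈ 92, ∠ ≈ 90.00°
|G| = 100 · 41.231 / 92 ≈ 44.816
Gain = 20 log₁₀(44.816) ≈ 33.03 dB
∠G = 14.04° − 90.00° = -75.96°

At s = jω = j40:
zero (s+40): 40 + j40 → |·| = √(40²+40²) = √3200 ≈ 56.569, ∠ = arctan(40/40) ≈ 45.00°
quadratic: (j40)² + 9.2·j40 + 100 = -1500 + j368 → |·| ≈ 1544.5, ∠ ≈ 166.22°
|G| = 100 · 56.569 / 1544.5 ≈ 3.6626
Gain = 20 log₁₀(3.6626) ≈ 11.28 dB
∠G = 45.00° − 166.22° = -121.22°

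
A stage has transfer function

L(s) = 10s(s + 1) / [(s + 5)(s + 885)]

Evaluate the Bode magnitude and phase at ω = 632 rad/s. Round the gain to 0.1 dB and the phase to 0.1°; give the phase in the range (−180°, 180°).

At s = jω = j632:
zero (s+1): 1 + j632 → |·| = √(1²+632²) = √399425 ≈ 632, ∠ = arctan(632/1) ≈ 89.91°
zero at origin: s = j632 → |·| = 632, ∠ = 90.00°
pole (s+5): 5 + j632 → |·| = √(5²+632²) = √399449 ≈ 632.02, ∠ = arctan(632/5) ≈ 89.55°
pole (s+885): 885 + j632 → |·| = √(885²+632²) = √1182649 ≈ 1087.5, ∠ = arctan(632/885) ≈ 35.53°
|L| = 10 · 3.9942e+05 / 6.8732e+05 ≈ 5.8113
Gain = 20 log₁₀(5.8113) ≈ 15.29 dB
∠L = 179.91° − 125.08° = 54.83°

15.3 dB, 54.8°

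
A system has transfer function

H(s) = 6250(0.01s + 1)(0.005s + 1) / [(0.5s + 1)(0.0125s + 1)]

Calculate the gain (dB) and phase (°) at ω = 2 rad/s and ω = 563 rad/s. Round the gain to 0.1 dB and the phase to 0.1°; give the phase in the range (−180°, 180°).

At ω = 2 rad/s:
zero (1 + j2·0.01) = 1 + j0.02 → |·| ≈ 1.0002, ∠ ≈ 1.15°
zero (1 + j2·0.005) = 1 + j0.01 → |·| ≈ 1, ∠ ≈ 0.57°
pole (1 + j2·0.5) = 1 + j1 → |·| ≈ 1.4142, ∠ ≈ 45.00°
pole (1 + j2·0.0125) = 1 + j0.025 → |·| ≈ 1.0003, ∠ ≈ 1.43°
|H| = 6250 · 1.0002 · 1 / (1.4142 · 1.0003) ≈ 4419
Gain = 20 log₁₀(4419) ≈ 72.91 dB
∠H = (1.15° + 0.57°) − (45.00° + 1.43°) = -44.71°

At ω = 563 rad/s:
zero (1 + j563·0.01) = 1 + j5.63 → |·| ≈ 5.7181, ∠ ≈ 79.93°
zero (1 + j563·0.005) = 1 + j2.815 → |·| ≈ 2.9873, ∠ ≈ 70.44°
pole (1 + j563·0.5) = 1 + j281.5 → |·| ≈ 281.5, ∠ ≈ 89.80°
pole (1 + j563·0.0125) = 1 + j7.0375 → |·| ≈ 7.1082, ∠ ≈ 81.91°
|H| = 6250 · 5.7181 · 2.9873 / (281.5 · 7.1082) ≈ 53.355
Gain = 20 log₁₀(53.355) ≈ 34.54 dB
∠H = (79.93° + 70.44°) − (89.80° + 81.91°) = -21.34°

ω = 2: 72.9 dB, -44.7°; ω = 563: 34.5 dB, -21.3°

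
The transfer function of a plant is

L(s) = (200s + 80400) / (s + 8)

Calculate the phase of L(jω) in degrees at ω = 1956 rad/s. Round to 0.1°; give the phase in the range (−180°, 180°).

-11.4°

Substitute s = j1956:
Numerator: 200(j1956) + 80400 = 80400 + j391200
Denominator: (j1956) + 8 = 8 + j1956
|N| = √(80400² + 391200²) ≈ 3.9938e+05, ∠N ≈ 78.39°
|D| = √(8² + 1956²) ≈ 1956, ∠D ≈ 89.77°
∠L = 78.39° − 89.77° = -11.38°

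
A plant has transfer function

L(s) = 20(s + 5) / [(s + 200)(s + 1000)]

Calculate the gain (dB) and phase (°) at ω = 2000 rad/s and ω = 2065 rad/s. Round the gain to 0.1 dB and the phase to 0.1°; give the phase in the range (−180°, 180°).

At s = jω = j2000:
zero (s+5): 5 + j2000 → |·| = √(5²+2000²) = √4000025 ≈ 2000, ∠ = arctan(2000/5) ≈ 89.86°
pole (s+200): 200 + j2000 → |·| = √(200²+2000²) = √4040000 ≈ 2010, ∠ = arctan(2000/200) ≈ 84.29°
pole (s+1000): 1000 + j2000 → |·| = √(1000²+2000²) = √5000000 ≈ 2236.1, ∠ = arctan(2000/1000) ≈ 63.43°
|L| = 20 · 2000 / 4.4946e+06 ≈ 0.0088996
Gain = 20 log₁₀(0.0088996) ≈ -41.01 dB
∠L = 89.86° − 147.72° = -57.86°

At s = jω = j2065:
zero (s+5): 5 + j2065 → |·| = √(5²+2065²) = √4264250 ≈ 2065, ∠ = arctan(2065/5) ≈ 89.86°
pole (s+200): 200 + j2065 → |·| = √(200²+2065²) = √4304225 ≈ 2074.7, ∠ = arctan(2065/200) ≈ 84.47°
pole (s+1000): 1000 + j2065 → |·| = √(1000²+2065²) = √5264225 ≈ 2294.4, ∠ = arctan(2065/1000) ≈ 64.16°
|L| = 20 · 2065 / 4.7602e+06 ≈ 0.0086761
Gain = 20 log₁₀(0.0086761) ≈ -41.23 dB
∠L = 89.86° − 148.63° = -58.77°

ω = 2000: -41.0 dB, -57.9°; ω = 2065: -41.2 dB, -58.8°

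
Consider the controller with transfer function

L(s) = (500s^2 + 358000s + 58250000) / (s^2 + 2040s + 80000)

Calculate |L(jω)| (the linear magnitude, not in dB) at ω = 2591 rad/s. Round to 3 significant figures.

404

Substitute s = j2591:
Numerator: 500(j2591)^2 + 358000(j2591) + 58250000 = -3298390500 + j927578000
Denominator: (j2591)^2 + 2040(j2591) + 80000 = -6633281 + j5285640
|N| = √(3298390500² + 927578000²) ≈ 3.4263e+09, ∠N ≈ 164.29°
|D| = √(6633281² + 5285640²) ≈ 8.4817e+06, ∠D ≈ 141.45°
|L| = 3.4263e+09 / 8.4817e+06 ≈ 403.96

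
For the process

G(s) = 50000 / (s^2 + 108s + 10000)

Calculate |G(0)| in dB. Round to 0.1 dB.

G(0) = 50000 / 10000 = 5
20 log₁₀(5) ≈ 13.98 dB

14.0 dB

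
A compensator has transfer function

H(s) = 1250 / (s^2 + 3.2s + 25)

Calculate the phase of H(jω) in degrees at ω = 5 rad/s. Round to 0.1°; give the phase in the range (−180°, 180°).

-90.0°

At s = jω = j5:
quadratic: (j5)² + 3.2·j5 + 25 = 0 + j16 → |·| ≈ 16, ∠ ≈ 90.00°
∠H = 0.00° − 90.00° = -90.00°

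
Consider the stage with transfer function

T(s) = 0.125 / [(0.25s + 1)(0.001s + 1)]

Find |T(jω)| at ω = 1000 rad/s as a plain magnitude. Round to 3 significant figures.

0.000354

At ω = 1000 rad/s:
pole (1 + j1000·0.25) = 1 + j250 → |·| ≈ 250, ∠ ≈ 89.77°
pole (1 + j1000·0.001) = 1 + j1 → |·| ≈ 1.4142, ∠ ≈ 45.00°
|T| = 0.125 · 1 / (250 · 1.4142) ≈ 0.00035356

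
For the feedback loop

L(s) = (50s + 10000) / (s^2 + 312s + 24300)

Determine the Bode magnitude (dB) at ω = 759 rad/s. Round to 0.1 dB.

-23.7 dB

Substitute s = j759:
Numerator: 50(j759) + 10000 = 10000 + j37950
Denominator: (j759)^2 + 312(j759) + 24300 = -551781 + j236808
|N| = √(10000² + 37950²) ≈ 39245, ∠N ≈ 75.24°
|D| = √(551781² + 236808²) ≈ 6.0045e+05, ∠D ≈ 156.77°
|L| = 39245 / 6.0045e+05 ≈ 0.065359
Gain = 20 log₁₀(0.065359) ≈ -23.69 dB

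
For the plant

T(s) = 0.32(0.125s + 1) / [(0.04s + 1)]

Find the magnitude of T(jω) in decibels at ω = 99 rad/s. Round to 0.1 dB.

At ω = 99 rad/s:
zero (1 + j99·0.125) = 1 + j12.375 → |·| ≈ 12.415, ∠ ≈ 85.38°
pole (1 + j99·0.04) = 1 + j3.96 → |·| ≈ 4.0843, ∠ ≈ 75.83°
|T| = 0.32 · 12.415 / (4.0843) ≈ 0.9727
Gain = 20 log₁₀(0.9727) ≈ -0.24 dB

-0.2 dB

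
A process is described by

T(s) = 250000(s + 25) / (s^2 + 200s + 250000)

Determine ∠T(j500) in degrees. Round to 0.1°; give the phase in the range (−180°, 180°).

At s = jω = j500:
zero (s+25): 25 + j500 → |·| = √(25²+500²) = √250625 ≈ 500.62, ∠ = arctan(500/25) ≈ 87.14°
quadratic: (j500)² + 200·j500 + 250000 = 0 + j100000 → |·| ≈ 1e+05, ∠ ≈ 90.00°
∠T = 87.14° − 90.00° = -2.86°

-2.9°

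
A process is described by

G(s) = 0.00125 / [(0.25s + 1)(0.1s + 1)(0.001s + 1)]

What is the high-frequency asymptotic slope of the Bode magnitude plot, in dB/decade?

-60 dB/decade

Each pole contributes −20 dB/decade at high frequency; each zero contributes +20 dB/decade.
Net: 0 zero(s) − 3 pole(s) → -60 dB/decade.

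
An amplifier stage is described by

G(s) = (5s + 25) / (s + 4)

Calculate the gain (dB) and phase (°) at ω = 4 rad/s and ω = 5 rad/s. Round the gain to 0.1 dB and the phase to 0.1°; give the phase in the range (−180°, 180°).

Substitute s = j4:
Numerator: 5(j4) + 25 = 25 + j20
Denominator: (j4) + 4 = 4 + j4
|N| = √(25² + 20²) ≈ 32.016, ∠N ≈ 38.66°
|D| = √(4² + 4²) ≈ 5.6569, ∠D ≈ 45.00°
|G| = 32.016 / 5.6569 ≈ 5.6596
Gain = 20 log₁₀(5.6596) ≈ 15.06 dB
∠G = 38.66° − 45.00° = -6.34°

Substitute s = j5:
Numerator: 5(j5) + 25 = 25 + j25
Denominator: (j5) + 4 = 4 + j5
|N| = √(25² + 25²) ≈ 35.355, ∠N ≈ 45.00°
|D| = √(4² + 5²) ≈ 6.4031, ∠D ≈ 51.34°
|G| = 35.355 / 6.4031 ≈ 5.5215
Gain = 20 log₁₀(5.5215) ≈ 14.84 dB
∠G = 45.00° − 51.34° = -6.34°

ω = 4: 15.1 dB, -6.3°; ω = 5: 14.8 dB, -6.3°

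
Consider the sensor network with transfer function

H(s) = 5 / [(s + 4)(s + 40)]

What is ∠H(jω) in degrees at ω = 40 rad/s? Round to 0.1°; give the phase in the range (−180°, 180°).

At s = jω = j40:
pole (s+4): 4 + j40 → |·| = √(4²+40²) = √1616 ≈ 40.2, ∠ = arctan(40/4) ≈ 84.29°
pole (s+40): 40 + j40 → |·| = √(40²+40²) = √3200 ≈ 56.569, ∠ = arctan(40/40) ≈ 45.00°
∠H = 0.00° − 129.29° = -129.29°

-129.3°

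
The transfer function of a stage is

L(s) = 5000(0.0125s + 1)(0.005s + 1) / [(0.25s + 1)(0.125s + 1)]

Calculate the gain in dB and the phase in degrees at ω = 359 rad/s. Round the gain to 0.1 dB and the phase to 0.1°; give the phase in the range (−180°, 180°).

At ω = 359 rad/s:
zero (1 + j359·0.0125) = 1 + j4.4875 → |·| ≈ 4.5976, ∠ ≈ 77.44°
zero (1 + j359·0.005) = 1 + j1.795 → |·| ≈ 2.0548, ∠ ≈ 60.88°
pole (1 + j359·0.25) = 1 + j89.75 → |·| ≈ 89.756, ∠ ≈ 89.36°
pole (1 + j359·0.125) = 1 + j44.875 → |·| ≈ 44.886, ∠ ≈ 88.72°
|L| = 5000 · 4.5976 · 2.0548 / (89.756 · 44.886) ≈ 11.725
Gain = 20 log₁₀(11.725) ≈ 21.38 dB
∠L = (77.44° + 60.88°) − (89.36° + 88.72°) = -39.76°

21.4 dB, -39.8°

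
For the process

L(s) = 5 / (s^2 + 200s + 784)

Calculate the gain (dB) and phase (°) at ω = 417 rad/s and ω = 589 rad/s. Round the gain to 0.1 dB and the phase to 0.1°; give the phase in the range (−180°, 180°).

Substitute s = j417:
Numerator: 5 = 5 + j0
Denominator: (j417)^2 + 200(j417) + 784 = -173105 + j83400
|N| = √(5² + 0²) ≈ 5, ∠N ≈ 0.00°
|D| = √(173105² + 83400²) ≈ 1.9215e+05, ∠D ≈ 154.28°
|L| = 5 / 1.9215e+05 ≈ 2.6021e-05
Gain = 20 log₁₀(2.6021e-05) ≈ -91.69 dB
∠L = 0.00° − 154.28° = -154.28°

Substitute s = j589:
Numerator: 5 = 5 + j0
Denominator: (j589)^2 + 200(j589) + 784 = -346137 + j117800
|N| = √(5² + 0²) ≈ 5, ∠N ≈ 0.00°
|D| = √(346137² + 117800²) ≈ 3.6563e+05, ∠D ≈ 161.21°
|L| = 5 / 3.6563e+05 ≈ 1.3675e-05
Gain = 20 log₁₀(1.3675e-05) ≈ -97.28 dB
∠L = 0.00° − 161.21° = -161.21°

ω = 417: -91.7 dB, -154.3°; ω = 589: -97.3 dB, -161.2°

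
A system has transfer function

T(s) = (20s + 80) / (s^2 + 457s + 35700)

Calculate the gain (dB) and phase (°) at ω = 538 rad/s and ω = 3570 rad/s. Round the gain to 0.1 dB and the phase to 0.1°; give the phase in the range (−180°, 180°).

ω = 538: -30.3 dB, -46.3°; ω = 3570: -45.1 dB, -82.7°

Substitute s = j538:
Numerator: 20(j538) + 80 = 80 + j10760
Denominator: (j538)^2 + 457(j538) + 35700 = -253744 + j245866
|N| = √(80² + 10760²) ≈ 10760, ∠N ≈ 89.57°
|D| = √(253744² + 245866²) ≈ 3.5332e+05, ∠D ≈ 135.90°
|T| = 10760 / 3.5332e+05 ≈ 0.030454
Gain = 20 log₁₀(0.030454) ≈ -30.33 dB
∠T = 89.57° − 135.90° = -46.33°

Substitute s = j3570:
Numerator: 20(j3570) + 80 = 80 + j71400
Denominator: (j3570)^2 + 457(j3570) + 35700 = -12709200 + j1631490
|N| = √(80² + 71400²) ≈ 71400, ∠N ≈ 89.94°
|D| = √(12709200² + 1631490²) ≈ 1.2813e+07, ∠D ≈ 172.68°
|T| = 71400 / 1.2813e+07 ≈ 0.0055725
Gain = 20 log₁₀(0.0055725) ≈ -45.08 dB
∠T = 89.94° − 172.68° = -82.74°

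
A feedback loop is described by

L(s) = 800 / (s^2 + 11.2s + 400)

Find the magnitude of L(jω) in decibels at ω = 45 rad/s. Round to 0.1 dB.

-6.6 dB

At s = jω = j45:
quadratic: (j45)² + 11.2·j45 + 400 = -1625 + j504 → |·| ≈ 1701.4, ∠ ≈ 162.77°
|L| = 800 / 1701.4 ≈ 0.4702
Gain = 20 log₁₀(0.4702) ≈ -6.55 dB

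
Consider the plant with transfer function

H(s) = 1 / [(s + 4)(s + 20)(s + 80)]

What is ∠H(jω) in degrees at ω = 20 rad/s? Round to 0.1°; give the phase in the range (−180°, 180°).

-137.7°

At s = jω = j20:
pole (s+4): 4 + j20 → |·| = √(4²+20²) = √416 ≈ 20.396, ∠ = arctan(20/4) ≈ 78.69°
pole (s+20): 20 + j20 → |·| = √(20²+20²) = √800 ≈ 28.284, ∠ = arctan(20/20) ≈ 45.00°
pole (s+80): 80 + j20 → |·| = √(80²+20²) = √6800 ≈ 82.462, ∠ = arctan(20/80) ≈ 14.04°
∠H = 0.00° − 137.73° = -137.73°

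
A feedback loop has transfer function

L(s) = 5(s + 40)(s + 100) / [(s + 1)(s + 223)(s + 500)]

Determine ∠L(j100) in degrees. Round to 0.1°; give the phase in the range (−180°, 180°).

At s = jω = j100:
zero (s+40): 40 + j100 → |·| = √(40²+100²) = √11600 ≈ 107.7, ∠ = arctan(100/40) ≈ 68.20°
zero (s+100): 100 + j100 → |·| = √(100²+100²) = √20000 ≈ 141.42, ∠ = arctan(100/100) ≈ 45.00°
pole (s+1): 1 + j100 → |·| = √(1²+100²) = √10001 ≈ 100, ∠ = arctan(100/1) ≈ 89.43°
pole (s+223): 223 + j100 → |·| = √(223²+100²) = √59729 ≈ 244.4, ∠ = arctan(100/223) ≈ 24.15°
pole (s+500): 500 + j100 → |·| = √(500²+100²) = √260000 ≈ 509.9, ∠ = arctan(100/500) ≈ 11.31°
∠L = 113.20° − 124.89° = -11.69°

-11.7°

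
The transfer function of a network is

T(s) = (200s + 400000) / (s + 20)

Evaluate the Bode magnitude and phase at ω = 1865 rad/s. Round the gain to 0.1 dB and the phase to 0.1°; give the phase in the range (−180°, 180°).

49.3 dB, -46.4°

Substitute s = j1865:
Numerator: 200(j1865) + 400000 = 400000 + j373000
Denominator: (j1865) + 20 = 20 + j1865
|N| = √(400000² + 373000²) ≈ 5.4693e+05, ∠N ≈ 43.00°
|D| = √(20² + 1865²) ≈ 1865.1, ∠D ≈ 89.39°
|T| = 5.4693e+05 / 1865.1 ≈ 293.24
Gain = 20 log₁₀(293.24) ≈ 49.34 dB
∠T = 43.00° − 89.39° = -46.39°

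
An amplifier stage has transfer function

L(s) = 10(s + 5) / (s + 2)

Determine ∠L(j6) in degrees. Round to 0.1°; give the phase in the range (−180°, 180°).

At s = jω = j6:
zero (s+5): 5 + j6 → |·| = √(5²+6²) = √61 ≈ 7.8102, ∠ = arctan(6/5) ≈ 50.19°
pole (s+2): 2 + j6 → |·| = √(2²+6²) = √40 ≈ 6.3246, ∠ = arctan(6/2) ≈ 71.57°
∠L = 50.19° − 71.57° = -21.38°

-21.4°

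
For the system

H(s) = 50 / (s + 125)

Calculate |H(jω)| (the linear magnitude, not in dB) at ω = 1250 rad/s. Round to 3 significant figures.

0.0398

Substitute s = j1250:
Numerator: 50 = 50 + j0
Denominator: (j1250) + 125 = 125 + j1250
|N| = √(50² + 0²) ≈ 50, ∠N ≈ 0.00°
|D| = √(125² + 1250²) ≈ 1256.2, ∠D ≈ 84.29°
|H| = 50 / 1256.2 ≈ 0.039803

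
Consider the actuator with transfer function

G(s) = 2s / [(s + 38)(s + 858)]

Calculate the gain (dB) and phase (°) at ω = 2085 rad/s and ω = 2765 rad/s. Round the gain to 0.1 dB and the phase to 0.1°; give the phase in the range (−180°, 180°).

ω = 2085: -61.0 dB, -66.6°; ω = 2765: -63.2 dB, -72.0°

At s = jω = j2085:
zero at origin: s = j2085 → |·| = 2085, ∠ = 90.00°
pole (s+38): 38 + j2085 → |·| = √(38²+2085²) = √4348669 ≈ 2085.3, ∠ = arctan(2085/38) ≈ 88.96°
pole (s+858): 858 + j2085 → |·| = √(858²+2085²) = √5083389 ≈ 2254.6, ∠ = arctan(2085/858) ≈ 67.63°
|G| = 2 · 2085 / 4.7015e+06 ≈ 0.00088695
Gain = 20 log₁₀(0.00088695) ≈ -61.04 dB
∠G = 90.00° − 156.59° = -66.59°

At s = jω = j2765:
zero at origin: s = j2765 → |·| = 2765, ∠ = 90.00°
pole (s+38): 38 + j2765 → |·| = √(38²+2765²) = √7646669 ≈ 2765.3, ∠ = arctan(2765/38) ≈ 89.21°
pole (s+858): 858 + j2765 → |·| = √(858²+2765²) = √8381389 ≈ 2895.1, ∠ = arctan(2765/858) ≈ 72.76°
|G| = 2 · 2765 / 8.0058e+06 ≈ 0.00069075
Gain = 20 log₁₀(0.00069075) ≈ -63.21 dB
∠G = 90.00° − 161.97° = -71.97°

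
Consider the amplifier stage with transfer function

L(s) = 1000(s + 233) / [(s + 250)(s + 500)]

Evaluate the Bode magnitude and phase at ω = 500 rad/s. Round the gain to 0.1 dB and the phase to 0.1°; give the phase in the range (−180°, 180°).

2.9 dB, -43.4°

At s = jω = j500:
zero (s+233): 233 + j500 → |·| = √(233²+500²) = √304289 ≈ 551.62, ∠ = arctan(500/233) ≈ 65.01°
pole (s+250): 250 + j500 → |·| = √(250²+500²) = √312500 ≈ 559.02, ∠ = arctan(500/250) ≈ 63.43°
pole (s+500): 500 + j500 → |·| = √(500²+500²) = √500000 ≈ 707.11, ∠ = arctan(500/500) ≈ 45.00°
|L| = 1000 · 551.62 / 3.9529e+05 ≈ 1.3955
Gain = 20 log₁₀(1.3955) ≈ 2.89 dB
∠L = 65.01° − 108.43° = -43.42°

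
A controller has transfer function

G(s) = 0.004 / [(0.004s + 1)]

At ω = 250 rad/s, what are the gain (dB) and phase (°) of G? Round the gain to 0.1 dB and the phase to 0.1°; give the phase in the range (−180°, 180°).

-51.0 dB, -45.0°

At ω = 250 rad/s:
pole (1 + j250·0.004) = 1 + j1 → |·| ≈ 1.4142, ∠ ≈ 45.00°
|G| = 0.004 · 1 / (1.4142) ≈ 0.0028285
Gain = 20 log₁₀(0.0028285) ≈ -50.97 dB
∠G = (0°) − (45.00°) = -45.00°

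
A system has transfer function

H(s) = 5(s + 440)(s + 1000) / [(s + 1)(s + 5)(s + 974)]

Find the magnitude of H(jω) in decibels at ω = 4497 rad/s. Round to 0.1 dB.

-59.0 dB

At s = jω = j4497:
zero (s+440): 440 + j4497 → |·| = √(440²+4497²) = √20416609 ≈ 4518.5, ∠ = arctan(4497/440) ≈ 84.41°
zero (s+1000): 1000 + j4497 → |·| = √(1000²+4497²) = √21223009 ≈ 4606.8, ∠ = arctan(4497/1000) ≈ 77.46°
pole (s+1): 1 + j4497 → |·| = √(1²+4497²) = √20223010 ≈ 4497, ∠ = arctan(4497/1) ≈ 89.99°
pole (s+5): 5 + j4497 → |·| = √(5²+4497²) = √20223034 ≈ 4497, ∠ = arctan(4497/5) ≈ 89.94°
pole (s+974): 974 + j4497 → |·| = √(974²+4497²) = √21171685 ≈ 4601.3, ∠ = arctan(4497/974) ≈ 77.78°
|H| = 5 · 2.0816e+07 / 9.3052e+10 ≈ 0.0011185
Gain = 20 log₁₀(0.0011185) ≈ -59.03 dB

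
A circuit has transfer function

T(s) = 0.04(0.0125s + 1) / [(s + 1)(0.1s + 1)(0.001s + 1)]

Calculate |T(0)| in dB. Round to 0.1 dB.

-28.0 dB

T(0) = 0.04 · 1 / 1 = 0.04
20 log₁₀(0.04) ≈ -27.96 dB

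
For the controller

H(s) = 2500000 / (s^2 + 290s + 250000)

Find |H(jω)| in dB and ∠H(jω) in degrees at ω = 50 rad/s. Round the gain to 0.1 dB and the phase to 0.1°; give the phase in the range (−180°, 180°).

20.1 dB, -3.4°

At s = jω = j50:
quadratic: (j50)² + 290·j50 + 250000 = 247500 + j14500 → |·| ≈ 2.4792e+05, ∠ ≈ 3.35°
|H| = 2500000 / 2.4792e+05 ≈ 10.084
Gain = 20 log₁₀(10.084) ≈ 20.07 dB
∠H = 0.00° − 3.35° = -3.35°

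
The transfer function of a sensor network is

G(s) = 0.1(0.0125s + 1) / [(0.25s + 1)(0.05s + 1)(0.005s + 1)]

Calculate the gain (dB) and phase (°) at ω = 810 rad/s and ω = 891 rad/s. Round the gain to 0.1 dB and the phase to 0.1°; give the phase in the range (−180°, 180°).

At ω = 810 rad/s:
zero (1 + j810·0.0125) = 1 + j10.125 → |·| ≈ 10.174, ∠ ≈ 84.36°
pole (1 + j810·0.25) = 1 + j202.5 → |·| ≈ 202.5, ∠ ≈ 89.72°
pole (1 + j810·0.05) = 1 + j40.5 → |·| ≈ 40.512, ∠ ≈ 88.59°
pole (1 + j810·0.005) = 1 + j4.05 → |·| ≈ 4.1716, ∠ ≈ 76.13°
|G| = 0.1 · 10.174 / (202.5 · 40.512 · 4.1716) ≈ 2.9729e-05
Gain = 20 log₁₀(2.9729e-05) ≈ -90.54 dB
∠G = (84.36°) − (89.72° + 88.59° + 76.13°) = -170.08°

At ω = 891 rad/s:
zero (1 + j891·0.0125) = 1 + j11.1375 → |·| ≈ 11.182, ∠ ≈ 84.87°
pole (1 + j891·0.25) = 1 + j222.75 → |·| ≈ 222.75, ∠ ≈ 89.74°
pole (1 + j891·0.05) = 1 + j44.55 → |·| ≈ 44.561, ∠ ≈ 88.71°
pole (1 + j891·0.005) = 1 + j4.455 → |·| ≈ 4.5659, ∠ ≈ 77.35°
|G| = 0.1 · 11.182 / (222.75 · 44.561 · 4.5659) ≈ 2.4673e-05
Gain = 20 log₁₀(2.4673e-05) ≈ -92.16 dB
∠G = (84.87°) − (89.74° + 88.71° + 77.35°) = -170.93°

ω = 810: -90.5 dB, -170.1°; ω = 891: -92.2 dB, -170.9°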